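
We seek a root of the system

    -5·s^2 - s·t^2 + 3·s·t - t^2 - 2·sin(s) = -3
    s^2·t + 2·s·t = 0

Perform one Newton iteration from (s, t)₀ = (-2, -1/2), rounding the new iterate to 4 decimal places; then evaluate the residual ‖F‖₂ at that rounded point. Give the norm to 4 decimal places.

At (-2, -1/2): F = (-11.931405, 0.0000).
Jacobian J = [[-10·s - t^2 + 3·t - 2·cos(s), -2·s·t + 3·s - 2·t], [2·s·t + 2·t, s^2 + 2·s]].
At the point, J = [[19.082294, -7.0000], [1.0000, 0.0000]] (det J = 7.0000).
Solving J·Δ = −F gives Δ = (0.0000, -1.7045).
Then the next iterate is (s, t)₁ = (-2.0000, -2.2045).
Re-evaluating at (-2.0000, -2.2045): F = (2.905415, 0.0000), so ‖F‖₂ = 2.9054.

2.9054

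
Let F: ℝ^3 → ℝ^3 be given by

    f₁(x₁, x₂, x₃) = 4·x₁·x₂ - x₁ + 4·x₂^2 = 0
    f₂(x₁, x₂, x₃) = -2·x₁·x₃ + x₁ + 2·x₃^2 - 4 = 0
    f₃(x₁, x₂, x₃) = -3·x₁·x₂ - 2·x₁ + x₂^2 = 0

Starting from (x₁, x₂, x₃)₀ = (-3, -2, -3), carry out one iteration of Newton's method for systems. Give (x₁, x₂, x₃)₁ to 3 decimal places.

At (-3, -2, -3): F = (43.000, -7.000, -8.000).
Jacobian J = [[4·x₂ - 1, 4·x₁ + 8·x₂, 0], [-2·x₃ + 1, 0, -2·x₁ + 4·x₃], [-3·x₂ - 2, -3·x₁ + 2·x₂, 0]].
At the point, J = [[-9.000, -28.000, 0.000], [7.000, 0.000, -6.000], [4.000, 5.000, 0.000]] (det J = 402.000).
Solving J·Δ = −F gives Δ = (0.134, 1.493, -1.010).
Then the next iterate is (x₁, x₂, x₃)₁ = (-2.866, -0.507, -4.010).

(-2.866, -0.507, -4.010)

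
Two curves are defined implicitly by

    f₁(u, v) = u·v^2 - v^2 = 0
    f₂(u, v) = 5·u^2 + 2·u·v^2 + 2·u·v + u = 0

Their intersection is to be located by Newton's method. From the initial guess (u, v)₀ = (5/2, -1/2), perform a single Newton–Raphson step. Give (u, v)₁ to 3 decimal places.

At (5/2, -1/2): F = (0.375, 32.500).
Jacobian J = [[v^2, 2·u·v - 2·v], [10·u + 2·v^2 + 2·v + 1, 4·u·v + 2·u]].
At the point, J = [[0.250, -1.500], [25.500, 0.000]] (det J = 38.250).
Solving J·Δ = −F gives Δ = (-1.275, 0.038).
Then the next iterate is (u, v)₁ = (1.225, -0.462).

(1.225, -0.462)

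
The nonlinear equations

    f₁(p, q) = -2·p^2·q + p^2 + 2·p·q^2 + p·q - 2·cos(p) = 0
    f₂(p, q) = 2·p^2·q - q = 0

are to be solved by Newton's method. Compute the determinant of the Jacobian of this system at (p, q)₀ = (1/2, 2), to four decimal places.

-19.9794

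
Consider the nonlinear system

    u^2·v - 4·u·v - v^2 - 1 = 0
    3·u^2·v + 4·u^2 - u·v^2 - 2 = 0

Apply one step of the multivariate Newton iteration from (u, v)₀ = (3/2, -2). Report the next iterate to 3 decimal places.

At (3/2, -2): F = (2.500, -12.500).
Jacobian J = [[2·u·v - 4·v, u^2 - 4·u - 2·v], [6·u·v + 8·u - v^2, 3·u^2 - 2·u·v]].
At the point, J = [[2.000, 0.250], [-10.000, 12.750]] (det J = 28.000).
Solving J·Δ = −F gives Δ = (-1.250, 0.000).
Then the next iterate is (u, v)₁ = (0.250, -2.000).

(0.250, -2.000)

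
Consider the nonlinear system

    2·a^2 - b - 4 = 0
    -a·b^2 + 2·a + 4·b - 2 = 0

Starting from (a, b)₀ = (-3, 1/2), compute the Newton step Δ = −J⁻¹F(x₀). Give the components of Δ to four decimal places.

At (-3, 1/2): F = (13.5000, -5.2500).
Jacobian J = [[4·a, -1], [-b^2 + 2, -2·a·b + 4]].
At the point, J = [[-12.0000, -1.0000], [1.7500, 7.0000]] (det J = -82.2500).
Solving J·Δ = −F gives Δ = (1.0851, 0.4787).

(1.0851, 0.4787)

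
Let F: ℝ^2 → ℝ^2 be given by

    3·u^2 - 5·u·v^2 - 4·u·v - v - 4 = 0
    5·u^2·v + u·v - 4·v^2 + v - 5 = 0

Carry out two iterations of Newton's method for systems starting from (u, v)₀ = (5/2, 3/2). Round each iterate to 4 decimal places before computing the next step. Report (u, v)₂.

(1.5821, 0.5202)

At (5/2, 3/2): F = (-29.8750, 38.1250).
Jacobian J = [[6·u - 5·v^2 - 4·v, -10·u·v - 4·u - 1], [10·u·v + v, 5·u^2 + u - 8·v + 1]].
At the point, J = [[-2.2500, -48.5000], [39.0000, 22.7500]] (det J = 1840.3125).
Solving J·Δ = −F gives Δ = (-0.6354, -0.5865).
Then the next iterate is (u, v)₁ = (1.8646, 0.9135).
Round to (1.8646, 0.9135) and repeat: F = (-9.076427, 10.158862), J = [[3.361189, -25.491521], [17.946621, 12.940266]].
Δ = (-0.2825, -0.3933), so (u, v)₂ = (1.5821, 0.5202).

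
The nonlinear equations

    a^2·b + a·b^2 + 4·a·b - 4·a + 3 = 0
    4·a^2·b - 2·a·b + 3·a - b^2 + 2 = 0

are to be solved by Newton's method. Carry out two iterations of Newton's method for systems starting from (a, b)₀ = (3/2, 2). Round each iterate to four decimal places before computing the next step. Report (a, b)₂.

(0.3386, 0.6826)

At (3/2, 2): F = (19.5000, 14.5000).
Jacobian J = [[2·a·b + b^2 + 4·b - 4, a^2 + 2·a·b + 4·a], [8·a·b - 2·b + 3, 4·a^2 - 2·a - 2·b]].
At the point, J = [[14.0000, 14.2500], [23.0000, 2.0000]] (det J = -299.7500).
Solving J·Δ = −F gives Δ = (-0.5592, -0.8190).
Then the next iterate is (a, b)₁ = (0.9408, 1.1810).
Round to (0.9408, 1.1810) and repeat: F = (6.038639, 5.386704), J = [[4.340931, 6.870474], [9.526678, -0.703181]].
Δ = (-0.6022, -0.4984), so (a, b)₂ = (0.3386, 0.6826).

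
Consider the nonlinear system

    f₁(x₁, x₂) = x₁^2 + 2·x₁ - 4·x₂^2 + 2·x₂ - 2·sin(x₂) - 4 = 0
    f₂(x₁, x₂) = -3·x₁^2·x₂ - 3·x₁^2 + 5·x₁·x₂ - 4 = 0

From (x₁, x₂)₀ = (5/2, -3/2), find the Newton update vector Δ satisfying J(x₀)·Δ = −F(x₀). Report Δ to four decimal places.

At (5/2, -3/2): F = (-2.755010, -13.3750).
Jacobian J = [[2·x₁ + 2, -8·x₂ - 2·cos(x₂) + 2], [-6·x₁·x₂ - 6·x₁ + 5·x₂, -3·x₁^2 + 5·x₁]].
At the point, J = [[7.0000, 13.858526], [0.0000, -6.2500]] (det J = -43.7500).
Solving J·Δ = −F gives Δ = (4.6303, -2.1400).

(4.6303, -2.1400)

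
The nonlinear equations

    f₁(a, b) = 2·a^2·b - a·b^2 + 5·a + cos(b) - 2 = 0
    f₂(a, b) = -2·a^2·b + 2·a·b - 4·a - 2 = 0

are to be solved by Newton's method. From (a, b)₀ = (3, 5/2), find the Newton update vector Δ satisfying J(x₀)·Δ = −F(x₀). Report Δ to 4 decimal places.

(-1.2919, -0.5447)

At (3, 5/2): F = (38.448856, -44.0000).
Jacobian J = [[4·a·b - b^2 + 5, 2·a^2 - 2·a·b - sin(b)], [-4·a·b + 2·b - 4, -2·a^2 + 2·a]].
At the point, J = [[28.7500, 2.401528], [-29.0000, -12.0000]] (det J = -275.355692).
Solving J·Δ = −F gives Δ = (-1.2919, -0.5447).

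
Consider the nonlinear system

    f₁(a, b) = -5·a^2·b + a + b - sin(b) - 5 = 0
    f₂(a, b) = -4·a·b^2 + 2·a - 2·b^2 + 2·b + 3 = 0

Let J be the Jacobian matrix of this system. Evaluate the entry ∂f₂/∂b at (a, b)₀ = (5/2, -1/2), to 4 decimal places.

∂f₂/∂b = -8·a·b - 4·b + 2.
At (5/2, -1/2) this is 14.0000.

14.0000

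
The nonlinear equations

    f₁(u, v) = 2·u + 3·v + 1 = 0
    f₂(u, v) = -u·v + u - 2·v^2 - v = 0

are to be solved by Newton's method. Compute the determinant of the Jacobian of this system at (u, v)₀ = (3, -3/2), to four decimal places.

-3.5000

J = [[2, 3], [-v + 1, -u - 4·v - 1]].
At the point, J = [[2.0000, 3.0000], [2.5000, 2.0000]].
det J = -3.5000.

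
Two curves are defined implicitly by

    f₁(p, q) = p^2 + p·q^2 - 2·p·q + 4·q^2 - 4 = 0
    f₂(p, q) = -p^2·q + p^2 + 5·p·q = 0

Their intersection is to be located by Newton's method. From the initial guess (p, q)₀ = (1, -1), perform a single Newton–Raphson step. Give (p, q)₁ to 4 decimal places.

At (1, -1): F = (4.0000, -3.0000).
Jacobian J = [[2·p + q^2 - 2·q, 2·p·q - 2·p + 8·q], [-2·p·q + 2·p + 5·q, -p^2 + 5·p]].
At the point, J = [[5.0000, -12.0000], [-1.0000, 4.0000]] (det J = 8.0000).
Solving J·Δ = −F gives Δ = (2.5000, 1.3750).
Then the next iterate is (p, q)₁ = (3.5000, 0.3750).

(3.5000, 0.3750)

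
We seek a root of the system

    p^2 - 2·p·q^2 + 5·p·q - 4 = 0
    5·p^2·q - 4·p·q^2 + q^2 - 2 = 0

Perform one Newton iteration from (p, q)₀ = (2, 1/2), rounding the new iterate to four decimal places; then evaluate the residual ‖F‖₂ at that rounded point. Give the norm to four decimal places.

1.4613

At (2, 1/2): F = (4.0000, 6.2500).
Jacobian J = [[2·p - 2·q^2 + 5·q, -4·p·q + 5·p], [10·p·q - 4·q^2, 5·p^2 - 8·p·q + 2·q]].
At the point, J = [[6.0000, 6.0000], [9.0000, 13.0000]] (det J = 24.0000).
Solving J·Δ = −F gives Δ = (-0.6042, -0.0625).
Then the next iterate is (p, q)₁ = (1.3958, 0.4375).
Re-evaluating at (1.3958, 0.4375): F = (0.467240, 1.384560), so ‖F‖₂ = 1.4613.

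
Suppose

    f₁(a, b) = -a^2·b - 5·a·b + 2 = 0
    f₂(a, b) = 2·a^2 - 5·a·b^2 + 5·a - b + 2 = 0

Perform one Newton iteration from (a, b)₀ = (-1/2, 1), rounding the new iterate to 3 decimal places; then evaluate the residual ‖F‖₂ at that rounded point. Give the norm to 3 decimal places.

2.740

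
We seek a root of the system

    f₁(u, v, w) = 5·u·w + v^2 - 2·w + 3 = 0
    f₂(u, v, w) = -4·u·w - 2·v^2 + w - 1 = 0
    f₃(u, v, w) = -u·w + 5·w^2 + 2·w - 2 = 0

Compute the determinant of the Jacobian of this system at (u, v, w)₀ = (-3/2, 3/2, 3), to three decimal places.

-1701.000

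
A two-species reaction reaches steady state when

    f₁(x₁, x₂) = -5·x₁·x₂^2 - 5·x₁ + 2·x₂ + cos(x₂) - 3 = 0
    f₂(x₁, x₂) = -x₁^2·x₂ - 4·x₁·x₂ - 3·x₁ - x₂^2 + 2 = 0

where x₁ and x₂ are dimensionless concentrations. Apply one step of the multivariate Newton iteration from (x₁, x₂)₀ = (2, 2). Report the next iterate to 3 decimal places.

(0.661, 1.591)

At (2, 2): F = (-49.41615, -32.000).
Jacobian J = [[-5·x₂^2 - 5, -10·x₁·x₂ - sin(x₂) + 2], [-2·x₁·x₂ - 4·x₂ - 3, -x₁^2 - 4·x₁ - 2·x₂]].
At the point, J = [[-25.000, -38.90930], [-19.000, -16.000]] (det J = -339.27665).
Solving J·Δ = −F gives Δ = (-1.339, -0.409).
Then the next iterate is (x₁, x₂)₁ = (0.661, 1.591).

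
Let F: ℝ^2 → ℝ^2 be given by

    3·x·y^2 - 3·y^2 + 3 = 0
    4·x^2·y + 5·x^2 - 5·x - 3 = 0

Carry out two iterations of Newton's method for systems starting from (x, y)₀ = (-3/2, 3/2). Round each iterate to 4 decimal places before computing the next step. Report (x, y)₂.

(-0.4849, 0.8964)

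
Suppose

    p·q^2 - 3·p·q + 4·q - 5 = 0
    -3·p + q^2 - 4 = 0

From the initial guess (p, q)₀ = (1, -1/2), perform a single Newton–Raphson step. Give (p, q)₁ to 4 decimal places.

(4.0000, -16.2500)

At (1, -1/2): F = (-5.2500, -6.7500).
Jacobian J = [[q^2 - 3·q, 2·p·q - 3·p + 4], [-3, 2·q]].
At the point, J = [[1.7500, 0.0000], [-3.0000, -1.0000]] (det J = -1.7500).
Solving J·Δ = −F gives Δ = (3.0000, -15.7500).
Then the next iterate is (p, q)₁ = (4.0000, -16.2500).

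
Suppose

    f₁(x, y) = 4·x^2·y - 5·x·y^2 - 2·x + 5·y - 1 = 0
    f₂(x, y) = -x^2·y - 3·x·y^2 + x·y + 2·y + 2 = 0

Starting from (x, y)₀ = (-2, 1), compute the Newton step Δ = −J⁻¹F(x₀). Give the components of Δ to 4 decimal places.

At (-2, 1): F = (34.0000, 4.0000).
Jacobian J = [[8·x·y - 5·y^2 - 2, 4·x^2 - 10·x·y + 5], [-2·x·y - 3·y^2 + y, -x^2 - 6·x·y + x + 2]].
At the point, J = [[-23.0000, 41.0000], [2.0000, 8.0000]] (det J = -266.0000).
Solving J·Δ = −F gives Δ = (0.4060, -0.6015).

(0.4060, -0.6015)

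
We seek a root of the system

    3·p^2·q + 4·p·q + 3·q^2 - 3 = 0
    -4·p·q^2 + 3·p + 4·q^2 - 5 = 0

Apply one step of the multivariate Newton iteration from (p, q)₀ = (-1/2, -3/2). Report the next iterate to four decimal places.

At (-1/2, -3/2): F = (5.6250, 7.0000).
Jacobian J = [[6·p·q + 4·q, 3·p^2 + 4·p + 6·q], [-4·q^2 + 3, -8·p·q + 8·q]].
At the point, J = [[-1.5000, -10.2500], [-6.0000, -18.0000]] (det J = -34.5000).
Solving J·Δ = −F gives Δ = (-0.8551, 0.6739).
Then the next iterate is (p, q)₁ = (-1.3551, -0.8261).

(-1.3551, -0.8261)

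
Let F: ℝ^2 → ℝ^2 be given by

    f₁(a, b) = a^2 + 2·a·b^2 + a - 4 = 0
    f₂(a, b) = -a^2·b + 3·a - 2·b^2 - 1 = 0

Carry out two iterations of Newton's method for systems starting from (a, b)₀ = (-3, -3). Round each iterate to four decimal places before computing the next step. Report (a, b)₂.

(-3.2798, -0.8509)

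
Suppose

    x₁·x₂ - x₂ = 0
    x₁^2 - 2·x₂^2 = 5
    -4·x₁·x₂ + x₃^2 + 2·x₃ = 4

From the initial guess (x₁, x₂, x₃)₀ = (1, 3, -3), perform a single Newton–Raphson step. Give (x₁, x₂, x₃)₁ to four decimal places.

At (1, 3, -3): F = (0.0000, -22.0000, -13.0000).
Jacobian J = [[x₂, x₁ - 1, 0], [2·x₁, -4·x₂, 0], [-4·x₂, -4·x₁, 2·x₃ + 2]].
At the point, J = [[3.0000, 0.0000, 0.0000], [2.0000, -12.0000, 0.0000], [-12.0000, -4.0000, -4.0000]] (det J = 144.0000).
Solving J·Δ = −F gives Δ = (0.0000, -1.8333, -1.4167).
Then the next iterate is (x₁, x₂, x₃)₁ = (1.0000, 1.1667, -4.4167).

(1.0000, 1.1667, -4.4167)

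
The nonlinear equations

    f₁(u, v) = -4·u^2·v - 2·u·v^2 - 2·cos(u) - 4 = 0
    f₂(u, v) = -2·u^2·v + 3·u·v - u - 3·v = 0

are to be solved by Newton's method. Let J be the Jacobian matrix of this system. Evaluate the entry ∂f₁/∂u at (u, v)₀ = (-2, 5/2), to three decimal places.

∂f₁/∂u = -8·u·v - 2·v^2 + 2·sin(u).
At (-2, 5/2) this is 25.681.

25.681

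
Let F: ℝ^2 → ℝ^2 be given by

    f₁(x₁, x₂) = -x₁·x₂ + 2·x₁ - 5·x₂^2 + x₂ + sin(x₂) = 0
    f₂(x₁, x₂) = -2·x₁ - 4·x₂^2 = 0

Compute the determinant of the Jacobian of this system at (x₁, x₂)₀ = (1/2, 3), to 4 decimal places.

J = [[-x₂ + 2, -x₁ - 10·x₂ + cos(x₂) + 1], [-2, -8·x₂]].
At the point, J = [[-1.0000, -30.489992], [-2.0000, -24.0000]].
det J = -36.9800.

-36.9800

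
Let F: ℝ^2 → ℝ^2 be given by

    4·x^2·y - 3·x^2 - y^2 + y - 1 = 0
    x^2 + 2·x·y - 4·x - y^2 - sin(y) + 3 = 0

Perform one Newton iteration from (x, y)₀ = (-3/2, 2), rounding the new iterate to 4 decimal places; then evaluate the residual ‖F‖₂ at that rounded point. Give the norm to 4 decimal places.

1.9553

At (-3/2, 2): F = (8.2500, 0.340703).
Jacobian J = [[8·x·y - 6·x, 4·x^2 - 2·y + 1], [2·x + 2·y - 4, 2·x - 2·y - cos(y)]].
At the point, J = [[-15.0000, 6.0000], [-3.0000, -6.583853]] (det J = 116.757797).
Solving J·Δ = −F gives Δ = (0.4827, -0.1682).
Then the next iterate is (x, y)₁ = (-1.0173, 1.8318).
Re-evaluating at (-1.0173, 1.8318): F = (1.954525, 0.055496), so ‖F‖₂ = 1.9553.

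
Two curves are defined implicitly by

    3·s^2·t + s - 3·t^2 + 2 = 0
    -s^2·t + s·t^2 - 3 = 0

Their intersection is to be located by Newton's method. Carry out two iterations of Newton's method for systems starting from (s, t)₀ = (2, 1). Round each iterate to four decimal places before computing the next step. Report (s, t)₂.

At (2, 1): F = (13.0000, -5.0000).
Jacobian J = [[6·s·t + 1, 3·s^2 - 6·t], [-2·s·t + t^2, -s^2 + 2·s·t]].
At the point, J = [[13.0000, 6.0000], [-3.0000, 0.0000]] (det J = 18.0000).
Solving J·Δ = −F gives Δ = (-1.6667, 1.4444).
Then the next iterate is (s, t)₁ = (0.3333, 2.4444).
Round to (0.3333, 2.4444) and repeat: F = (-14.777337, -1.280048), J = [[5.888311, -14.333133], [4.345654, 1.518348]].
Δ = (0.5726, -0.7958), so (s, t)₂ = (0.9059, 1.6486).

(0.9059, 1.6486)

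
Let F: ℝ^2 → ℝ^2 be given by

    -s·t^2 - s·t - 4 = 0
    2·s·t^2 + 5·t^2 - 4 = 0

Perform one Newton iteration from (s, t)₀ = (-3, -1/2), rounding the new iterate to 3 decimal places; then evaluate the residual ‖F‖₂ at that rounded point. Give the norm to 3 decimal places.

1296.612

At (-3, -1/2): F = (-4.750, -4.250).
Jacobian J = [[-t^2 - t, -2·s·t - s], [2·t^2, 4·s·t + 10·t]].
At the point, J = [[0.250, 0.000], [0.500, 1.000]] (det J = 0.250).
Solving J·Δ = −F gives Δ = (19.000, -5.250).
Then the next iterate is (s, t)₁ = (16.000, -5.750).
Re-evaluating at (16.000, -5.750): F = (-441.000, 1219.31250), so ‖F‖₂ = 1296.612.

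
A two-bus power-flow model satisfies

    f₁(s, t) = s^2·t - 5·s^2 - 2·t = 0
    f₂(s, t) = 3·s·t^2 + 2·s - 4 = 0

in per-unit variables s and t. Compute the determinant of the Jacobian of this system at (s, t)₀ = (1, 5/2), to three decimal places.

J = [[2·s·t - 10·s, s^2 - 2], [3·t^2 + 2, 6·s·t]].
At the point, J = [[-5.000, -1.000], [20.750, 15.000]].
det J = -54.250.

-54.250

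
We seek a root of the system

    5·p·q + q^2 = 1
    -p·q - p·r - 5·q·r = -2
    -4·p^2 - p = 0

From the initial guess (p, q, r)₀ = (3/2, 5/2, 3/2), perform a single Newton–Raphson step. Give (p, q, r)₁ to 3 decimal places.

At (3/2, 5/2, 3/2): F = (24.000, -22.750, -10.500).
Jacobian J = [[5·q, 5·p + 2·q, 0], [-q - r, -p - 5·r, -p - 5·q], [-8·p - 1, 0, 0]].
At the point, J = [[12.500, 12.500, 0.000], [-4.000, -9.000, -14.000], [-13.000, 0.000, 0.000]] (det J = 2275.000).
Solving J·Δ = −F gives Δ = (-0.808, -1.112, -0.679).
Then the next iterate is (p, q, r)₁ = (0.692, 1.388, 0.821).

(0.692, 1.388, 0.821)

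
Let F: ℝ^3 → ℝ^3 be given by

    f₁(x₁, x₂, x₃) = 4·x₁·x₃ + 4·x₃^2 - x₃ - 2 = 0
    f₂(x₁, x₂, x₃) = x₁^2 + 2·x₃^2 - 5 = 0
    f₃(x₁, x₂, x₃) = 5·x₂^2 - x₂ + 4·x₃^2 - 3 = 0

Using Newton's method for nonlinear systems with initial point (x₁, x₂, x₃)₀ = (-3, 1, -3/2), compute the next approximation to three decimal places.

At (-3, 1, -3/2): F = (26.500, 8.500, 10.000).
Jacobian J = [[4·x₃, 0, 4·x₁ + 8·x₃ - 1], [2·x₁, 0, 4·x₃], [0, 10·x₂ - 1, 8·x₃]].
At the point, J = [[-6.000, 0.000, -25.000], [-6.000, 0.000, -6.000], [0.000, 9.000, -12.000]] (det J = 1026.000).
Solving J·Δ = −F gives Δ = (0.469, 0.152, 0.947).
Then the next iterate is (x₁, x₂, x₃)₁ = (-2.531, 1.152, -0.553).

(-2.531, 1.152, -0.553)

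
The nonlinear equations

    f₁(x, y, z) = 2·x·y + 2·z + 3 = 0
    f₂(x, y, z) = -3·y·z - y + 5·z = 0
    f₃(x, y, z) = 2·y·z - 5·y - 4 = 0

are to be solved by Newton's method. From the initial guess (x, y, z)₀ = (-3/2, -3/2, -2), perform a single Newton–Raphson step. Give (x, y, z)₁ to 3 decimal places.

(0.171, -0.965, -0.440)

At (-3/2, -3/2, -2): F = (3.500, -17.500, 9.500).
Jacobian J = [[2·y, 2·x, 2], [0, -3·z - 1, -3·y + 5], [0, 2·z - 5, 2·y]].
At the point, J = [[-3.000, -3.000, 2.000], [0.000, 5.000, 9.500], [0.000, -9.000, -3.000]] (det J = -211.500).
Solving J·Δ = −F gives Δ = (1.671, 0.535, 1.560).
Then the next iterate is (x, y, z)₁ = (0.171, -0.965, -0.440).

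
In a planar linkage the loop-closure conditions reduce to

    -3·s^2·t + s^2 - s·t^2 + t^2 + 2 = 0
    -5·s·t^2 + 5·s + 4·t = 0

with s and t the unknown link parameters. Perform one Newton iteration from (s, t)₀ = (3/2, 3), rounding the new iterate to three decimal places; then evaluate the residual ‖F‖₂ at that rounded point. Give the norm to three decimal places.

At (3/2, 3): F = (-20.500, -48.000).
Jacobian J = [[-6·s·t + 2·s - t^2, -3·s^2 - 2·s·t + 2·t], [-5·t^2 + 5, -10·s·t + 4]].
At the point, J = [[-33.000, -9.750], [-40.000, -41.000]] (det J = 963.000).
Solving J·Δ = −F gives Δ = (-0.387, -0.793).
Then the next iterate is (s, t)₁ = (1.113, 2.207).
Re-evaluating at (1.113, 2.207): F = (-5.51353, -12.71327), so ‖F‖₂ = 13.857.

13.857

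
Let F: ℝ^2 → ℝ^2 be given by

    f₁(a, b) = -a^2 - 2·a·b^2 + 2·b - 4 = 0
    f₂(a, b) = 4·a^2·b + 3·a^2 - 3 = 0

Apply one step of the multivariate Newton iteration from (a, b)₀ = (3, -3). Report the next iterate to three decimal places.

(2.525, -1.379)

At (3, -3): F = (-73.000, -84.000).
Jacobian J = [[-2·a - 2·b^2, -4·a·b + 2], [8·a·b + 6·a, 4·a^2]].
At the point, J = [[-24.000, 38.000], [-54.000, 36.000]] (det J = 1188.000).
Solving J·Δ = −F gives Δ = (-0.475, 1.621).
Then the next iterate is (a, b)₁ = (2.525, -1.379).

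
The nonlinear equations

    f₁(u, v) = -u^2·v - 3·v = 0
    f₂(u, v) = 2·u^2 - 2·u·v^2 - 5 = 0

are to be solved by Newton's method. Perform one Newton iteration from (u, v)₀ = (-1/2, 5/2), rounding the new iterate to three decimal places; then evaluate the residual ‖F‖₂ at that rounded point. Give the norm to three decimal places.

4.319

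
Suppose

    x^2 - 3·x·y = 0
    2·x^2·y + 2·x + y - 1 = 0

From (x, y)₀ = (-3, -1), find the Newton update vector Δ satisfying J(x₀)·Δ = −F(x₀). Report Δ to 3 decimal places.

At (-3, -1): F = (0.000, -26.000).
Jacobian J = [[2·x - 3·y, -3·x], [4·x·y + 2, 2·x^2 + 1]].
At the point, J = [[-3.000, 9.000], [14.000, 19.000]] (det J = -183.000).
Solving J·Δ = −F gives Δ = (1.279, 0.426).

(1.279, 0.426)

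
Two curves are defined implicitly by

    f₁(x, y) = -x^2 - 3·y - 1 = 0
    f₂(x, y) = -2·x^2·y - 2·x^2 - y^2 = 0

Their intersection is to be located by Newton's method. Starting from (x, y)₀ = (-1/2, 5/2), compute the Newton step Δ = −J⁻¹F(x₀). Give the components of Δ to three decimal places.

At (-1/2, 5/2): F = (-8.750, -8.000).
Jacobian J = [[-2·x, -3], [-4·x·y - 4·x, -2·x^2 - 2·y]].
At the point, J = [[1.000, -3.000], [7.000, -5.500]] (det J = 15.500).
Solving J·Δ = −F gives Δ = (-1.556, -3.435).

(-1.556, -3.435)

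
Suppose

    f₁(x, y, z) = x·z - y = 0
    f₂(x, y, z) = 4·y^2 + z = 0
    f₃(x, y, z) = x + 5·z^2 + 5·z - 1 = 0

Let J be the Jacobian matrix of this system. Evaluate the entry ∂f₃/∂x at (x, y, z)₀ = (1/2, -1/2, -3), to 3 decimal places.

∂f₃/∂x = 1.
At (1/2, -1/2, -3) this is 1.000.

1.000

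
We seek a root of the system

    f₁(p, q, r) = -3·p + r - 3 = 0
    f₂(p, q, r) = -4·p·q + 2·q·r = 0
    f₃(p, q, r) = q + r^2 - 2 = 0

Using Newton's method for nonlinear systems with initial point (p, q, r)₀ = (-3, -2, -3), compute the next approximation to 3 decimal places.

(-1.673, -1.115, -2.019)

At (-3, -2, -3): F = (3.000, -12.000, 5.000).
Jacobian J = [[-3, 0, 1], [-4·q, -4·p + 2·r, 2·q], [0, 1, 2·r]].
At the point, J = [[-3.000, 0.000, 1.000], [8.000, 6.000, -4.000], [0.000, 1.000, -6.000]] (det J = 104.000).
Solving J·Δ = −F gives Δ = (1.327, 0.885, 0.981).
Then the next iterate is (p, q, r)₁ = (-1.673, -1.115, -2.019).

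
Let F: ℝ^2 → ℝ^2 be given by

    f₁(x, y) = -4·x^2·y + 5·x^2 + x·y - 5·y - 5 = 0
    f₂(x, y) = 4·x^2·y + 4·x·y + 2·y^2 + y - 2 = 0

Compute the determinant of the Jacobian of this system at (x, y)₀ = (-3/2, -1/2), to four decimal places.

J = [[-8·x·y + 10·x + y, -4·x^2 + x - 5], [8·x·y + 4·y, 4·x^2 + 4·x + 4·y + 1]].
At the point, J = [[-21.5000, -15.5000], [4.0000, 2.0000]].
det J = 19.0000.

19.0000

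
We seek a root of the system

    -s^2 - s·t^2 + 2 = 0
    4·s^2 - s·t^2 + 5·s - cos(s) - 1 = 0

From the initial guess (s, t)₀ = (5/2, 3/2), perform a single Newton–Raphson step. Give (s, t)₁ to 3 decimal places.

(1.142, 1.496)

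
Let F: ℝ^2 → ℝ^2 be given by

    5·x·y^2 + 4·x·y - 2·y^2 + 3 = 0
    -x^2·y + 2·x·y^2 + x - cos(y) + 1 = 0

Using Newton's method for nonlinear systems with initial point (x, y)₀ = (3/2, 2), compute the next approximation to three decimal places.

(1.021, 1.158)

At (3/2, 2): F = (37.000, 10.41615).
Jacobian J = [[5·y^2 + 4·y, 10·x·y + 4·x - 4·y], [-2·x·y + 2·y^2 + 1, -x^2 + 4·x·y + sin(y)]].
At the point, J = [[28.000, 28.000], [3.000, 10.65930]] (det J = 214.46033).
Solving J·Δ = −F gives Δ = (-0.479, -0.842).
Then the next iterate is (x, y)₁ = (1.021, 1.158).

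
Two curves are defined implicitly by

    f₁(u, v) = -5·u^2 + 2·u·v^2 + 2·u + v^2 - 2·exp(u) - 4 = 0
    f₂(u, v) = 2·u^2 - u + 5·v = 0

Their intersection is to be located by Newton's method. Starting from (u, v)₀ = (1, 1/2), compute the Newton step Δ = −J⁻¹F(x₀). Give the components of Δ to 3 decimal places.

At (1, 1/2): F = (-11.68656, 3.500).
Jacobian J = [[-10·u + 2·v^2 - 2·exp(u) + 2, 4·u·v + 2·v], [4·u - 1, 5]].
At the point, J = [[-12.93656, 3.000], [3.000, 5.000]] (det J = -73.68282).
Solving J·Δ = −F gives Δ = (-0.936, -0.139).

(-0.936, -0.139)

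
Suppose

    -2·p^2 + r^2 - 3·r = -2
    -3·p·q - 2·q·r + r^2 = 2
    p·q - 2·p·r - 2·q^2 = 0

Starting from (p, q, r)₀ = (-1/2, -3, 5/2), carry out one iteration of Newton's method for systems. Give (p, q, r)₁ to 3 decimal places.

(1.415, -0.273, 0.460)

At (-1/2, -3, 5/2): F = (0.250, 14.750, -14.000).
Jacobian J = [[-4·p, 0, 2·r - 3], [-3·q, -3·p - 2·r, -2·q + 2·r], [q - 2·r, p - 4·q, -2·p]].
At the point, J = [[2.000, 0.000, 2.000], [9.000, -3.500, 11.000], [-8.000, 11.500, 1.000]] (det J = -109.000).
Solving J·Δ = −F gives Δ = (1.915, 2.727, -2.040).
Then the next iterate is (p, q, r)₁ = (1.415, -0.273, 0.460).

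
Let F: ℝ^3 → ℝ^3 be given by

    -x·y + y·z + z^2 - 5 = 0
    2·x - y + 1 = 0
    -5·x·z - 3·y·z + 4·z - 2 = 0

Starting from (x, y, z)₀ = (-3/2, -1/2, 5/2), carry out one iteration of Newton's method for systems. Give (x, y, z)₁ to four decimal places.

At (-3/2, -1/2, 5/2): F = (-0.7500, -1.5000, 30.5000).
Jacobian J = [[-y, -x + z, y + 2·z], [2, -1, 0], [-5·z, -3·z, -5·x - 3·y + 4]].
At the point, J = [[0.5000, 4.0000, 4.5000], [2.0000, -1.0000, 0.0000], [-12.5000, -7.5000, 13.0000]] (det J = -234.2500).
Solving J·Δ = −F gives Δ = (1.1766, 0.8533, -0.7225).
Then the next iterate is (x, y, z)₁ = (-0.3234, 0.3533, 1.7775).

(-0.3234, 0.3533, 1.7775)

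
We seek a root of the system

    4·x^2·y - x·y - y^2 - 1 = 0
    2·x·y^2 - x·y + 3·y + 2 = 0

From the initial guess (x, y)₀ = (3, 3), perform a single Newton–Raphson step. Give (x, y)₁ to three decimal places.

(2.186, 1.784)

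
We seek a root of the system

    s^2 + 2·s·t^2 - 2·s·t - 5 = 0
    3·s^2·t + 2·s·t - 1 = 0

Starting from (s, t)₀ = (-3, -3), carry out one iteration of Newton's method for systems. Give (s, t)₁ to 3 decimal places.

At (-3, -3): F = (-68.000, -64.000).
Jacobian J = [[2·s + 2·t^2 - 2·t, 4·s·t - 2·s], [6·s·t + 2·t, 3·s^2 + 2·s]].
At the point, J = [[18.000, 42.000], [48.000, 21.000]] (det J = -1638.000).
Solving J·Δ = −F gives Δ = (0.769, 1.289).
Then the next iterate is (s, t)₁ = (-2.231, -1.711).

(-2.231, -1.711)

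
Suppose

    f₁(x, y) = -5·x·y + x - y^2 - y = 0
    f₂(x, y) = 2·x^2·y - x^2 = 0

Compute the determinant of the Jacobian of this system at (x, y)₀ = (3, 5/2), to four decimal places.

297.0000

J = [[-5·y + 1, -5·x - 2·y - 1], [4·x·y - 2·x, 2·x^2]].
At the point, J = [[-11.5000, -21.0000], [24.0000, 18.0000]].
det J = 297.0000.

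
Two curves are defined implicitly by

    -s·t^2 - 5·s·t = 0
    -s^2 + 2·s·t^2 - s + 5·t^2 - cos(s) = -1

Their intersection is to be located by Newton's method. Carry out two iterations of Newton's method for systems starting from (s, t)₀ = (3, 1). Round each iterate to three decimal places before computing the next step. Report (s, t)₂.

At (3, 1): F = (-18.000, 0.98999).
Jacobian J = [[-t^2 - 5·t, -2·s·t - 5·s], [-2·s + 2·t^2 + sin(s) - 1, 4·s·t + 10·t]].
At the point, J = [[-6.000, -21.000], [-4.85888, 22.000]] (det J = -234.03648).
Solving J·Δ = −F gives Δ = (-1.603, -0.399).
Then the next iterate is (s, t)₁ = (1.397, 0.601).
Round to (1.397, 0.601) and repeat: F = (-4.70258, 0.29367), J = [[-3.36620, -8.66419], [-2.08666, 9.36839]].
Δ = (-0.837, -0.218), so (s, t)₂ = (0.560, 0.383).

(0.560, 0.383)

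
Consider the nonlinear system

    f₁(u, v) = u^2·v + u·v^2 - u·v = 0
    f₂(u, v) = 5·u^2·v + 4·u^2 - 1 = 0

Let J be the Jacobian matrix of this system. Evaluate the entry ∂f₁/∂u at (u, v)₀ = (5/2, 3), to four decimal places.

21.0000

∂f₁/∂u = 2·u·v + v^2 - v.
At (5/2, 3) this is 21.0000.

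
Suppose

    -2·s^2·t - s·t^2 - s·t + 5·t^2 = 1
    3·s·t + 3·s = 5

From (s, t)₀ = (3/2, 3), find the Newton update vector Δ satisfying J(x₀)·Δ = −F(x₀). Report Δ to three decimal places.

(-0.440, -1.714)

At (3/2, 3): F = (12.500, 13.000).
Jacobian J = [[-4·s·t - t^2 - t, -2·s^2 - 2·s·t - s + 10·t], [3·t + 3, 3·s]].
At the point, J = [[-30.000, 15.000], [12.000, 4.500]] (det J = -315.000).
Solving J·Δ = −F gives Δ = (-0.440, -1.714).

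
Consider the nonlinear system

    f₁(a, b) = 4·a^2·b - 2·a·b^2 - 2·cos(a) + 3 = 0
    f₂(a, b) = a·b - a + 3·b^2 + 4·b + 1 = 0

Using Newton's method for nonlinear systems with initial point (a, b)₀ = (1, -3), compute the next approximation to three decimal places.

(0.706, -1.986)

At (1, -3): F = (-28.08060, 12.000).
Jacobian J = [[8·a·b - 2·b^2 + 2·sin(a), 4·a^2 - 4·a·b], [b - 1, a + 6·b + 4]].
At the point, J = [[-40.31706, 16.000], [-4.000, -13.000]] (det J = 588.12175).
Solving J·Δ = −F gives Δ = (-0.294, 1.014).
Then the next iterate is (a, b)₁ = (0.706, -1.986).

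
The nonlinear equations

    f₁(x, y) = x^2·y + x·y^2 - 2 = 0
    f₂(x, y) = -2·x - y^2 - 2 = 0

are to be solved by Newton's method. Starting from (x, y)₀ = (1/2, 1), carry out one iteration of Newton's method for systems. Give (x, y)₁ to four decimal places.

(5.5000, -6.0000)

At (1/2, 1): F = (-1.2500, -4.0000).
Jacobian J = [[2·x·y + y^2, x^2 + 2·x·y], [-2, -2·y]].
At the point, J = [[2.0000, 1.2500], [-2.0000, -2.0000]] (det J = -1.5000).
Solving J·Δ = −F gives Δ = (5.0000, -7.0000).
Then the next iterate is (x, y)₁ = (5.5000, -6.0000).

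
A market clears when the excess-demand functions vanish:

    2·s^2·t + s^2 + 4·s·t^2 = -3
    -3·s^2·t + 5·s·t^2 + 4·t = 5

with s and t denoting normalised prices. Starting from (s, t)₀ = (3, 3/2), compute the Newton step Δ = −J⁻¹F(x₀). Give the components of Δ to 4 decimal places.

(-1.1180, -0.5390)

At (3, 3/2): F = (66.0000, -5.7500).
Jacobian J = [[4·s·t + 2·s + 4·t^2, 2·s^2 + 8·s·t], [-6·s·t + 5·t^2, -3·s^2 + 10·s·t + 4]].
At the point, J = [[33.0000, 54.0000], [-15.7500, 22.0000]] (det J = 1576.5000).
Solving J·Δ = −F gives Δ = (-1.1180, -0.5390).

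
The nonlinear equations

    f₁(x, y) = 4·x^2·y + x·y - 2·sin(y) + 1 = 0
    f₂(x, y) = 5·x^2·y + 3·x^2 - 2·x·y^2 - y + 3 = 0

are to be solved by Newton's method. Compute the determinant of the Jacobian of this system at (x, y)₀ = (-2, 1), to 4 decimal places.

J = [[8·x·y + y, 4·x^2 + x - 2·cos(y)], [10·x·y + 6·x - 2·y^2, 5·x^2 - 4·x·y - 1]].
At the point, J = [[-15.0000, 12.919395], [-34.0000, 27.0000]].
det J = 34.2594.

34.2594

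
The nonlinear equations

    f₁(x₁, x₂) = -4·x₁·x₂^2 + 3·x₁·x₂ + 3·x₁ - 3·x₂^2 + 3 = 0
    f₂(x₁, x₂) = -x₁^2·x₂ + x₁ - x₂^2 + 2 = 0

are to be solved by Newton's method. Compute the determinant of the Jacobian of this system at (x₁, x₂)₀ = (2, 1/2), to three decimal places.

J = [[-4·x₂^2 + 3·x₂ + 3, -8·x₁·x₂ + 3·x₁ - 6·x₂], [-2·x₁·x₂ + 1, -x₁^2 - 2·x₂]].
At the point, J = [[3.500, -5.000], [-1.000, -5.000]].
det J = -22.500.

-22.500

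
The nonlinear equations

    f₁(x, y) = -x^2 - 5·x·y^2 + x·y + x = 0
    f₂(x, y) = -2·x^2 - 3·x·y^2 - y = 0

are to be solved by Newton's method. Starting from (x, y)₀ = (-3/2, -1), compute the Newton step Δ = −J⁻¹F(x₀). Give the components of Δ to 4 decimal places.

(0.5180, 0.2554)

At (-3/2, -1): F = (5.2500, 1.0000).
Jacobian J = [[-2·x - 5·y^2 + y + 1, -10·x·y + x], [-4·x - 3·y^2, -6·x·y - 1]].
At the point, J = [[-2.0000, -16.5000], [3.0000, -10.0000]] (det J = 69.5000).
Solving J·Δ = −F gives Δ = (0.5180, 0.2554).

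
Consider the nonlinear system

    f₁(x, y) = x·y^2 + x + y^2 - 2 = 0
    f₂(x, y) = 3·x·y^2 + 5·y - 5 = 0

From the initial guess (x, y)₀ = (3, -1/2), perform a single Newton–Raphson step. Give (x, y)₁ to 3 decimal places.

(-11.500, -4.531)

At (3, -1/2): F = (2.000, -5.250).
Jacobian J = [[y^2 + 1, 2·x·y + 2·y], [3·y^2, 6·x·y + 5]].
At the point, J = [[1.250, -4.000], [0.750, -4.000]] (det J = -2.000).
Solving J·Δ = −F gives Δ = (-14.500, -4.031).
Then the next iterate is (x, y)₁ = (-11.500, -4.531).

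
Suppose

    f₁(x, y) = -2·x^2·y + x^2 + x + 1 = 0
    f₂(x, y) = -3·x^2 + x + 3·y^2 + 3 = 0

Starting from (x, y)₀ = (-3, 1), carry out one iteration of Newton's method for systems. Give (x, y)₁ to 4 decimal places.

(-1.7031, 0.8932)

At (-3, 1): F = (-11.0000, -24.0000).
Jacobian J = [[-4·x·y + 2·x + 1, -2·x^2], [-6·x + 1, 6·y]].
At the point, J = [[7.0000, -18.0000], [19.0000, 6.0000]] (det J = 384.0000).
Solving J·Δ = −F gives Δ = (1.2969, -0.1068).
Then the next iterate is (x, y)₁ = (-1.7031, 0.8932).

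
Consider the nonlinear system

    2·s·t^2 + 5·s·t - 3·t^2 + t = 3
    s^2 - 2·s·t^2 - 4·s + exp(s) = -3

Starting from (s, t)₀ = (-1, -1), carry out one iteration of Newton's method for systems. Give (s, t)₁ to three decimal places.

(-0.200, 0.066)

At (-1, -1): F = (-4.000, 10.36788).
Jacobian J = [[2·t^2 + 5·t, 4·s·t + 5·s - 6·t + 1], [2·s - 2·t^2 + exp(s) - 4, -4·s·t]].
At the point, J = [[-3.000, 6.000], [-7.63212, -4.000]] (det J = 57.79272).
Solving J·Δ = −F gives Δ = (0.800, 1.066).
Then the next iterate is (s, t)₁ = (-0.200, 0.066).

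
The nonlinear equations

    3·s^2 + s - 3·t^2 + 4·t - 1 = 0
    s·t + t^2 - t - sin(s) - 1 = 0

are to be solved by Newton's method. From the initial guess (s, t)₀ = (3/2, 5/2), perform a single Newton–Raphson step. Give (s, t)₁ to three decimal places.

At (3/2, 5/2): F = (-1.500, 5.50251).
Jacobian J = [[6·s + 1, -6·t + 4], [t - cos(s), s + 2·t - 1]].
At the point, J = [[10.000, -11.000], [2.42926, 5.500]] (det J = 81.72189).
Solving J·Δ = −F gives Δ = (-0.640, -0.718).
Then the next iterate is (s, t)₁ = (0.860, 1.782).

(0.860, 1.782)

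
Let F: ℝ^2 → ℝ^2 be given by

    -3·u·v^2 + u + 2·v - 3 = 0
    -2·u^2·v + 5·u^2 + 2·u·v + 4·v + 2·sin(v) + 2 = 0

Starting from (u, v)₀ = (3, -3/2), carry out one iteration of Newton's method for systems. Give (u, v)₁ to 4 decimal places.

At (3, -3/2): F = (-23.2500, 57.005010).
Jacobian J = [[-3·v^2 + 1, -6·u·v + 2], [-4·u·v + 10·u + 2·v, -2·u^2 + 2·u + 2·cos(v) + 4]].
At the point, J = [[-5.7500, 29.0000], [45.0000, -7.858526]] (det J = -1259.813478).
Solving J·Δ = −F gives Δ = (-1.1672, 0.5703).
Then the next iterate is (u, v)₁ = (1.8328, -0.9297).

(1.8328, -0.9297)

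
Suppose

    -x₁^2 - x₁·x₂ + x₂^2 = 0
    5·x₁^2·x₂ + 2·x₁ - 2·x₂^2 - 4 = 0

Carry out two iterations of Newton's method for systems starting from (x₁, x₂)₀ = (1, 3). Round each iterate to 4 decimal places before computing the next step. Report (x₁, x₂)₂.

At (1, 3): F = (5.0000, -5.0000).
Jacobian J = [[-2·x₁ - x₂, -x₁ + 2·x₂], [10·x₁·x₂ + 2, 5·x₁^2 - 4·x₂]].
At the point, J = [[-5.0000, 5.0000], [32.0000, -7.0000]] (det J = -125.0000).
Solving J·Δ = −F gives Δ = (-0.0800, -1.0800).
Then the next iterate is (x₁, x₂)₁ = (0.9200, 1.9200).
Round to (0.9200, 1.9200) and repeat: F = (1.0736, -1.407360), J = [[-3.7600, 2.9200], [19.6640, -3.4480]].
Δ = (0.0092, -0.3559), so (x₁, x₂)₂ = (0.9292, 1.5641).

(0.9292, 1.5641)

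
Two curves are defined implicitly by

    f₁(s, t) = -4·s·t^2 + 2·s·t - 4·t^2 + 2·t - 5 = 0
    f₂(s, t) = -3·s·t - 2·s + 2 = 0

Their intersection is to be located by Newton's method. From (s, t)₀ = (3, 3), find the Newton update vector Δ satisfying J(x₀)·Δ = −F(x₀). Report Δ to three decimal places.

At (3, 3): F = (-125.000, -31.000).
Jacobian J = [[-4·t^2 + 2·t, -8·s·t + 2·s - 8·t + 2], [-3·t - 2, -3·s]].
At the point, J = [[-30.000, -88.000], [-11.000, -9.000]] (det J = -698.000).
Solving J·Δ = −F gives Δ = (-2.297, -0.638).

(-2.297, -0.638)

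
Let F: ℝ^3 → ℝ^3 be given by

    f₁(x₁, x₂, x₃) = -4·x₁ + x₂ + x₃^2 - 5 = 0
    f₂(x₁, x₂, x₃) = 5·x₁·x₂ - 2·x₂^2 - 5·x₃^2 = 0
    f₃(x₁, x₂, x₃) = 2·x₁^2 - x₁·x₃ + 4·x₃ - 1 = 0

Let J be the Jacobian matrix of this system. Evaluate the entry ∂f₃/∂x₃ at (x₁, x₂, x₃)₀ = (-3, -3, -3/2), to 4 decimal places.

∂f₃/∂x₃ = -x₁ + 4.
At (-3, -3, -3/2) this is 7.0000.

7.0000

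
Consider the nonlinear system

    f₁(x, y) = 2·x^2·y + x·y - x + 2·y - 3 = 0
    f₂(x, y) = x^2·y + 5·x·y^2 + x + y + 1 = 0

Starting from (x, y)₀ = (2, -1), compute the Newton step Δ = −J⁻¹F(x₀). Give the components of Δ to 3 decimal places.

At (2, -1): F = (-17.000, 8.000).
Jacobian J = [[4·x·y + y - 1, 2·x^2 + x + 2], [2·x·y + 5·y^2 + 1, x^2 + 10·x·y + 1]].
At the point, J = [[-10.000, 12.000], [2.000, -15.000]] (det J = 126.000).
Solving J·Δ = −F gives Δ = (-1.262, 0.365).

(-1.262, 0.365)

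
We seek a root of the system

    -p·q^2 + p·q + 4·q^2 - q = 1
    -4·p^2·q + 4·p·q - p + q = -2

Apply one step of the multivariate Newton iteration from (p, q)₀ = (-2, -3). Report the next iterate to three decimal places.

At (-2, -3): F = (62.000, 73.000).
Jacobian J = [[-q^2 + q, -2·p·q + p + 8·q - 1], [-8·p·q + 4·q - 1, -4·p^2 + 4·p + 1]].
At the point, J = [[-12.000, -39.000], [-61.000, -23.000]] (det J = -2103.000).
Solving J·Δ = −F gives Δ = (0.676, 1.382).
Then the next iterate is (p, q)₁ = (-1.324, -1.618).

(-1.324, -1.618)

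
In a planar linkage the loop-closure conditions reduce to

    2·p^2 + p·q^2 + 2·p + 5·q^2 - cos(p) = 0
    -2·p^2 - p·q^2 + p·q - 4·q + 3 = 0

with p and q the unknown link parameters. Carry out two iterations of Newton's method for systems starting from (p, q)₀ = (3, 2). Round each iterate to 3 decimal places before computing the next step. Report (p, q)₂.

(2.103, -0.964)

At (3, 2): F = (56.98999, -29.000).
Jacobian J = [[4·p + q^2 + sin(p) + 2, 2·p·q + 10·q], [-4·p - q^2 + q, -2·p·q + p - 4]].
At the point, J = [[18.14112, 32.000], [-14.000, -13.000]] (det J = 212.16544).
Solving J·Δ = −F gives Δ = (-0.882, -1.281).
Then the next iterate is (p, q)₁ = (2.118, 0.719).
Round to (2.118, 0.719) and repeat: F = (17.40788, -8.41993), J = [[11.84294, 10.23568], [-8.26996, -4.92768]].
Δ = (-0.015, -1.683), so (p, q)₂ = (2.103, -0.964).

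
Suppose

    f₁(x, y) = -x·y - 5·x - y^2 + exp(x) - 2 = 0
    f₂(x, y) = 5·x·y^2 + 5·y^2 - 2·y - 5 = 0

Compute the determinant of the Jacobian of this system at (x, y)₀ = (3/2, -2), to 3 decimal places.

-127.048

J = [[-y + exp(x) - 5, -x - 2·y], [5·y^2, 10·x·y + 10·y - 2]].
At the point, J = [[1.48169, 2.500], [20.000, -52.000]].
det J = -127.048.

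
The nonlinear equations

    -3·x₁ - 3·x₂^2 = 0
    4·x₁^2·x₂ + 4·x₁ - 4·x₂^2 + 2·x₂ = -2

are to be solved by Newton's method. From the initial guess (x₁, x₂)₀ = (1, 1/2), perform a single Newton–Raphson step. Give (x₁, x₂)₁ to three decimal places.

At (1, 1/2): F = (-3.750, 8.000).
Jacobian J = [[-3, -6·x₂], [8·x₁·x₂ + 4, 4·x₁^2 - 8·x₂ + 2]].
At the point, J = [[-3.000, -3.000], [8.000, 2.000]] (det J = 18.000).
Solving J·Δ = −F gives Δ = (-0.917, -0.333).
Then the next iterate is (x₁, x₂)₁ = (0.083, 0.167).

(0.083, 0.167)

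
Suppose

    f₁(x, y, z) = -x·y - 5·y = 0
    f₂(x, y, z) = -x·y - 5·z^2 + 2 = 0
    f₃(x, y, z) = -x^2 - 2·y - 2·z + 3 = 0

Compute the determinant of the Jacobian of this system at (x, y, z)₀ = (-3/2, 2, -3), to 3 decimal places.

-415.000

J = [[-y, -x - 5, 0], [-y, -x, -10·z], [-2·x, -2, -2]].
At the point, J = [[-2.000, -3.500, 0.000], [-2.000, 1.500, 30.000], [3.000, -2.000, -2.000]].
det J = -415.000.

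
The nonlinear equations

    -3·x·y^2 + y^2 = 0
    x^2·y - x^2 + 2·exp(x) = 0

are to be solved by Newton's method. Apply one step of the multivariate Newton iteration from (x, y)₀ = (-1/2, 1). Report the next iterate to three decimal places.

(-1.298, 0.021)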